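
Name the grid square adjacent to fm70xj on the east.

FM80aj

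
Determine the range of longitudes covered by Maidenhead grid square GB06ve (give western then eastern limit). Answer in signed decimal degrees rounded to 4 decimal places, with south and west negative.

-58.2500, -58.1667

Field G=6, B=1: +6·20° lon, +1·10° lat → SW at lon -60°, lat -80°.
Square 0, 6: +0·2° lon, +6·1° lat → SW at lon -60°, lat -74°.
Subsquare v=21, e=4: +21·0.0833333° lon, +4·0.0416667° lat → SW at lon -58.25°, lat -73.8333°.
Cell spans 0.0833333° lon × 0.0416667° lat.
west -58.2500, east -58.1667.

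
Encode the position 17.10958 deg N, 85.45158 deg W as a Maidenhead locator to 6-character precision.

EK77gc

Offset from 180°W / 90°S: lon 94.5484°, lat 107.1096°.
Field: 94.5484/20 → 4 → E, 107.1096/10 → 10 → K; chars EK.
Square: 14.5484/2 → 7, 7.1096/1 → 7; chars 77.
Subsquare: 0.5484/0.0833333 → 6 → g, 0.1096/0.0416667 → 2 → c; chars gc.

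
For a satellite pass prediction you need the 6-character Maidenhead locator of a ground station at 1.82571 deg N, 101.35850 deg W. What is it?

Shift to the Maidenhead origin (180°W, 90°S): lon 78.6415, lat 91.8257.
Field: lon ⌊78.6415/20⌋ = 3 → D; lat ⌊91.8257/10⌋ = 9 → J.
Square: lon ⌊18.6415/2⌋ = 9; lat ⌊1.8257/1⌋ = 1.
Subsquare: lon ⌊0.6415/0.0833333⌋ = 7 → h; lat ⌊0.8257/0.0416667⌋ = 19 → t.

DJ91ht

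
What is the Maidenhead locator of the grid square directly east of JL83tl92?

Longitude extended square 9; +1 → 10, wraps to 0, carry into subsquare.
Longitude subsquare t = 19; +1 → 20 = u.
The latitude characters are unchanged.

JL83ul02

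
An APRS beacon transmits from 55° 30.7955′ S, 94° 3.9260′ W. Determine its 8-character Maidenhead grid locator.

Add 180° to longitude and 90° to latitude: 85.93457, 34.48674.
Field: 85.93457/20 → 4 → E, 34.48674/10 → 3 → D; chars ED.
Square: 5.93457/2 → 2, 4.48674/1 → 4; chars 24.
Subsquare: 1.93457/0.0833333 → 23 → x, 0.48674/0.0416667 → 11 → l; chars xl.
Extended square: 0.01790/0.00833333 → 2, 0.02841/0.00416667 → 6; chars 26.

ED24xl26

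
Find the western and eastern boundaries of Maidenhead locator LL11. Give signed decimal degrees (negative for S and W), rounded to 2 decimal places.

42.00, 44.00

Field L=11, L=11: +11·20° lon, +11·10° lat → SW at lon 40°, lat 20°.
Square 1, 1: +1·2° lon, +1·1° lat → SW at lon 42°, lat 21°.
Cell spans 2° lon × 1° lat.
west 42.00, east 44.00.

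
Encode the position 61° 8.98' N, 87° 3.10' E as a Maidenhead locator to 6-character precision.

NP31md

Shift to the Maidenhead origin (180°W, 90°S): lon 267.0517, lat 151.1497.
Field (20°×10°, letters A–R): 267.0517/20 → 13 → N, 151.1497/10 → 15 → P; chars NP.
Square (2°×1°, digits 0–9): 7.0517/2 → 3, 1.1497/1 → 1; chars 31.
Subsquare (5′×2.5′, letters a–x): 1.0517/0.0833333 → 12 → m, 0.1497/0.0416667 → 3 → d; chars md.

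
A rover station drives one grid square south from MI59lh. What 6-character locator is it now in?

MI59lg

Latitude subsquare h = 7; −1 → 6 = g.
The longitude characters are unchanged.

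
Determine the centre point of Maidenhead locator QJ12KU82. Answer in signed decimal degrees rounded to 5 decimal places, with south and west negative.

Field Q=16, J=9: +16·20° lon, +9·10° lat → SW at lon 140°, lat 0°.
Square 1, 2: +1·2° lon, +2·1° lat → SW at lon 142°, lat 2°.
Subsquare k=10, u=20: +10·0.0833333° lon, +20·0.0416667° lat → SW at lon 142.833°, lat 2.83333°.
Extended square 8, 2: +8·0.00833333° lon, +2·0.00416667° lat → SW at lon 142.9°, lat 2.84167°.
Cell spans 0.00833333° lon × 0.00416667° lat. Centre is SW corner plus half of each.
latitude 2.84375, longitude 142.90417.

2.84375, 142.90417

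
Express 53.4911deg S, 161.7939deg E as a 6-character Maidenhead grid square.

RD06vm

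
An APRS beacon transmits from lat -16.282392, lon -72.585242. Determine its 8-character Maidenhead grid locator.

Offset from 180°W / 90°S: lon 107.41476°, lat 73.71761°.
Field: lon ⌊107.41476/20⌋ = 5 → F; lat ⌊73.71761/10⌋ = 7 → H.
Square: lon ⌊7.41476/2⌋ = 3; lat ⌊3.71761/1⌋ = 3.
Subsquare: lon ⌊1.41476/0.0833333⌋ = 16 → q; lat ⌊0.71761/0.0416667⌋ = 17 → r.
Extended square: lon ⌊0.08142/0.00833333⌋ = 9; lat ⌊0.00927/0.00416667⌋ = 2.

FH33qr92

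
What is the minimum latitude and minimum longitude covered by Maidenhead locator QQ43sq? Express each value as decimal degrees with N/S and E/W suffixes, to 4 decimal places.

73.6667° N, 149.5000° E

Field Q=16, Q=16: +16·20° lon, +16·10° lat → SW at lon 140°, lat 70°.
Square 4, 3: +4·2° lon, +3·1° lat → SW at lon 148°, lat 73°.
Subsquare s=18, q=16: +18·0.0833333° lon, +16·0.0416667° lat → SW at lon 149.5°, lat 73.6667°.
latitude 73.6667° N, longitude 149.5000° E.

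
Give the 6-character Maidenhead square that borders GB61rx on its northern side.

GB62ra

Latitude subsquare x = 23; +1 → 24, wraps to 0 = a, carry into square.
Latitude square 1; +1 → 2.
The longitude characters are unchanged.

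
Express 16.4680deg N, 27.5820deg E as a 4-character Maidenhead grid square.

KK36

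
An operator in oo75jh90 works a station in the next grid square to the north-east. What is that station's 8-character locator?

Longitude extended square 9; +1 → 10, wraps to 0, carry into subsquare.
Longitude subsquare j = 9; +1 → 10 = k.
Latitude extended square 0; +1 → 1.

OO75kh01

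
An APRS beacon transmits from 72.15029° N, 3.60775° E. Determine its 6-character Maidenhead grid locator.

Shift to the Maidenhead origin (180°W, 90°S): lon 183.6078, lat 162.1503.
Field: lon ⌊183.6078/20⌋ = 9 → J; lat ⌊162.1503/10⌋ = 16 → Q.
Square: lon ⌊3.6078/2⌋ = 1; lat ⌊2.1503/1⌋ = 2.
Subsquare: lon ⌊1.6078/0.0833333⌋ = 19 → t; lat ⌊0.1503/0.0416667⌋ = 3 → d.

JQ12td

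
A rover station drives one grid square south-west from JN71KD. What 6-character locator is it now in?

JN71jc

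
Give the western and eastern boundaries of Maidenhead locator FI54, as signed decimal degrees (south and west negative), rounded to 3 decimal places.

-70.000, -68.000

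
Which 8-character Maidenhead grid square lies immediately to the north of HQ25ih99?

Latitude extended square 9; +1 → 10, wraps to 0, carry into subsquare.
Latitude subsquare h = 7; +1 → 8 = i.
The longitude characters are unchanged.

HQ25ii90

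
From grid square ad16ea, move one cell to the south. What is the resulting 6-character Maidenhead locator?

AD15ex

Latitude subsquare a = 0; −1 → -1, wraps to 23 = x, carry into square.
Latitude square 6; −1 → 5.
The longitude characters are unchanged.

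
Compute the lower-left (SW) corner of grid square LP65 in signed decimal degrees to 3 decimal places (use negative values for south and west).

65.000, 52.000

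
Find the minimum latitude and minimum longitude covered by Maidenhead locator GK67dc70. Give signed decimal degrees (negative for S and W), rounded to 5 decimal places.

17.08333, -47.69167

Field G=6, K=10: +6·20° lon, +10·10° lat → SW at lon -60°, lat 10°.
Square 6, 7: +6·2° lon, +7·1° lat → SW at lon -48°, lat 17°.
Subsquare d=3, c=2: +3·0.0833333° lon, +2·0.0416667° lat → SW at lon -47.75°, lat 17.0833°.
Extended square 7, 0: +7·0.00833333° lon, +0·0.00416667° lat → SW at lon -47.6917°, lat 17.0833°.
latitude 17.08333, longitude -47.69167.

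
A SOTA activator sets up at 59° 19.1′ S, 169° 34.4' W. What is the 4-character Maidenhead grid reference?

Add 180° to longitude and 90° to latitude: 10.43, 30.68.
Field: lon ⌊10.43/20⌋ = 0 → A; lat ⌊30.68/10⌋ = 3 → D.
Square: lon ⌊10.43/2⌋ = 5; lat ⌊0.68/1⌋ = 0.

AD50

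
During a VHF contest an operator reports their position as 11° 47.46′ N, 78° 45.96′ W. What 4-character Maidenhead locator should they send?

FK01

Offset from 180°W / 90°S: lon 101.23°, lat 101.79°.
Field: lon ⌊101.23/20⌋ = 5 → F; lat ⌊101.79/10⌋ = 10 → K.
Square: lon ⌊1.23/2⌋ = 0; lat ⌊1.79/1⌋ = 1.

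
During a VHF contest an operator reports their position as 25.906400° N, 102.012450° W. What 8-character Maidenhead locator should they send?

DL85xv87

Add 180° to longitude and 90° to latitude: 77.98755, 115.90640.
Field: 77.98755/20 → 3 → D, 115.90640/10 → 11 → L; chars DL.
Square: 17.98755/2 → 8, 5.90640/1 → 5; chars 85.
Subsquare: 1.98755/0.0833333 → 23 → x, 0.90640/0.0416667 → 21 → v; chars xv.
Extended square: 0.07088/0.00833333 → 8, 0.03140/0.00416667 → 7; chars 87.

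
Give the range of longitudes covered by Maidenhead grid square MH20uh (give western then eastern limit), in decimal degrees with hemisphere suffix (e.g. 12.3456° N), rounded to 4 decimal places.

65.6667° E, 65.7500° E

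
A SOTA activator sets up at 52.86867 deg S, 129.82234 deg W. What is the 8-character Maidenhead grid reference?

CD57cd11

Shift to the Maidenhead origin (180°W, 90°S): lon 50.17766, lat 37.13133.
Field: 50.17766/20 → 2 → C, 37.13133/10 → 3 → D; chars CD.
Square: 10.17766/2 → 5, 7.13133/1 → 7; chars 57.
Subsquare: 0.17766/0.0833333 → 2 → c, 0.13133/0.0416667 → 3 → d; chars cd.
Extended square: 0.01099/0.00833333 → 1, 0.00633/0.00416667 → 1; chars 11.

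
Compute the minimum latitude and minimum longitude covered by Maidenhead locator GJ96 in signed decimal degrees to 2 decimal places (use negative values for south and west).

Field G=6, J=9: +6·20° lon, +9·10° lat → SW at lon -60°, lat 0°.
Square 9, 6: +9·2° lon, +6·1° lat → SW at lon -42°, lat 6°.
latitude 6.00, longitude -42.00.

6.00, -42.00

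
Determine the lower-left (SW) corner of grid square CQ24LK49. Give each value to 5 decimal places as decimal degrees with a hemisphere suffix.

74.45417° N, 135.05000° W

Field C=2, Q=16: +2·20° lon, +16·10° lat → SW at lon -140°, lat 70°.
Square 2, 4: +2·2° lon, +4·1° lat → SW at lon -136°, lat 74°.
Subsquare l=11, k=10: +11·0.0833333° lon, +10·0.0416667° lat → SW at lon -135.083°, lat 74.4167°.
Extended square 4, 9: +4·0.00833333° lon, +9·0.00416667° lat → SW at lon -135.05°, lat 74.4542°.
latitude 74.45417° N, longitude 135.05000° W.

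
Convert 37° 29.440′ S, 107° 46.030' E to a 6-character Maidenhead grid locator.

OF32vm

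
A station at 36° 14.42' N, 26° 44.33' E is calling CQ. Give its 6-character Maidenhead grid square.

Shift to the Maidenhead origin (180°W, 90°S): lon 206.7388, lat 126.2403.
Field: lon ⌊206.7388/20⌋ = 10 → K; lat ⌊126.2403/10⌋ = 12 → M.
Square: lon ⌊6.7388/2⌋ = 3; lat ⌊6.2403/1⌋ = 6.
Subsquare: lon ⌊0.7388/0.0833333⌋ = 8 → i; lat ⌊0.2403/0.0416667⌋ = 5 → f.

KM36if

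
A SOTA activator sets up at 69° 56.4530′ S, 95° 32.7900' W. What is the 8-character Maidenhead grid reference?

EC20fb44

Offset from 180°W / 90°S: lon 84.45350°, lat 20.05912°.
Field: lon ⌊84.45350/20⌋ = 4 → E; lat ⌊20.05912/10⌋ = 2 → C.
Square: lon ⌊4.45350/2⌋ = 2; lat ⌊0.05912/1⌋ = 0.
Subsquare: lon ⌊0.45350/0.0833333⌋ = 5 → f; lat ⌊0.05912/0.0416667⌋ = 1 → b.
Extended square: lon ⌊0.03683/0.00833333⌋ = 4; lat ⌊0.01745/0.00416667⌋ = 4.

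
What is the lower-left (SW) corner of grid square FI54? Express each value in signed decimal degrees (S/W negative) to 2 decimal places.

Field F=5, I=8: +5·20° lon, +8·10° lat → SW at lon -80°, lat -10°.
Square 5, 4: +5·2° lon, +4·1° lat → SW at lon -70°, lat -6°.
latitude -6.00, longitude -70.00.

-6.00, -70.00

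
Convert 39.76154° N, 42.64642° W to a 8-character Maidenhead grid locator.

GM89qs22

Add 180° to longitude and 90° to latitude: 137.35358, 129.76154.
Field: 137.35358/20 → 6 → G, 129.76154/10 → 12 → M; chars GM.
Square: 17.35358/2 → 8, 9.76154/1 → 9; chars 89.
Subsquare: 1.35358/0.0833333 → 16 → q, 0.76154/0.0416667 → 18 → s; chars qs.
Extended square: 0.02025/0.00833333 → 2, 0.01154/0.00416667 → 2; chars 22.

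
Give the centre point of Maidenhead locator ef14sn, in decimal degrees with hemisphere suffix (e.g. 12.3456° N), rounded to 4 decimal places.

35.4375° S, 96.4583° W

Field E=4, F=5: +4·20° lon, +5·10° lat → SW at lon -100°, lat -40°.
Square 1, 4: +1·2° lon, +4·1° lat → SW at lon -98°, lat -36°.
Subsquare s=18, n=13: +18·0.0833333° lon, +13·0.0416667° lat → SW at lon -96.5°, lat -35.4583°.
Cell spans 0.0833333° lon × 0.0416667° lat. Centre is SW corner plus half of each.
latitude 35.4375° S, longitude 96.4583° W.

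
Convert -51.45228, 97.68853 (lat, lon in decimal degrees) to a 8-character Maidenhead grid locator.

Shift to the Maidenhead origin (180°W, 90°S): lon 277.68853, lat 38.54772.
Field (20°×10°, letters A–R): lon ⌊277.68853/20⌋ = 13 → N; lat ⌊38.54772/10⌋ = 3 → D.
Square (2°×1°, digits 0–9): lon ⌊17.68853/2⌋ = 8; lat ⌊8.54772/1⌋ = 8.
Subsquare (5′×2.5′, letters a–x): lon ⌊1.68853/0.0833333⌋ = 20 → u; lat ⌊0.54772/0.0416667⌋ = 13 → n.
Extended square (30″×15″, digits 0–9): lon ⌊0.02186/0.00833333⌋ = 2; lat ⌊0.00605/0.00416667⌋ = 1.

ND88un21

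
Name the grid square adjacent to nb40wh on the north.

Latitude subsquare h = 7; +1 → 8 = i.
The longitude characters are unchanged.

NB40wi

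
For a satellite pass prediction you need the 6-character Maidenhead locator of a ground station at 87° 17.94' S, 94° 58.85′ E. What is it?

NA72lq

Shift to the Maidenhead origin (180°W, 90°S): lon 274.9808, lat 2.7010.
Field (20°×10°, letters A–R): lon ⌊274.9808/20⌋ = 13 → N; lat ⌊2.7010/10⌋ = 0 → A.
Square (2°×1°, digits 0–9): lon ⌊14.9808/2⌋ = 7; lat ⌊2.7010/1⌋ = 2.
Subsquare (5′×2.5′, letters a–x): lon ⌊0.9808/0.0833333⌋ = 11 → l; lat ⌊0.7010/0.0416667⌋ = 16 → q.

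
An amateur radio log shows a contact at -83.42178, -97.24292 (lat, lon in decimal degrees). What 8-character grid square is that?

EA16jn08

Add 180° to longitude and 90° to latitude: 82.75708, 6.57822.
Field: lon ⌊82.75708/20⌋ = 4 → E; lat ⌊6.57822/10⌋ = 0 → A.
Square: lon ⌊2.75708/2⌋ = 1; lat ⌊6.57822/1⌋ = 6.
Subsquare: lon ⌊0.75708/0.0833333⌋ = 9 → j; lat ⌊0.57822/0.0416667⌋ = 13 → n.
Extended square: lon ⌊0.00708/0.00833333⌋ = 0; lat ⌊0.03655/0.00416667⌋ = 8.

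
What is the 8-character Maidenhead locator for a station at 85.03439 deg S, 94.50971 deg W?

Add 180° to longitude and 90° to latitude: 85.49029, 4.96561.
Field: lon ⌊85.49029/20⌋ = 4 → E; lat ⌊4.96561/10⌋ = 0 → A.
Square: lon ⌊5.49029/2⌋ = 2; lat ⌊4.96561/1⌋ = 4.
Subsquare: lon ⌊1.49029/0.0833333⌋ = 17 → r; lat ⌊0.96561/0.0416667⌋ = 23 → x.
Extended square: lon ⌊0.07362/0.00833333⌋ = 8; lat ⌊0.00728/0.00416667⌋ = 1.

EA24rx81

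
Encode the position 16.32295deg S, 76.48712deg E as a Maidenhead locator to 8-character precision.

MH83fq82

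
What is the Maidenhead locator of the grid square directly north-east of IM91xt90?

Longitude extended square 9; +1 → 10, wraps to 0, carry into subsquare.
Longitude subsquare x = 23; +1 → 24, wraps to 0 = a, carry into square.
Longitude square 9; +1 → 10, wraps to 0, carry into field.
Longitude field I = 8; +1 → 9 = J.
Latitude extended square 0; +1 → 1.

JM01at01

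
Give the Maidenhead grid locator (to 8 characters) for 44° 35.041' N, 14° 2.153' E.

JN74ao40

Shift to the Maidenhead origin (180°W, 90°S): lon 194.03588, lat 134.58402.
Field: lon ⌊194.03588/20⌋ = 9 → J; lat ⌊134.58402/10⌋ = 13 → N.
Square: lon ⌊14.03588/2⌋ = 7; lat ⌊4.58402/1⌋ = 4.
Subsquare: lon ⌊0.03588/0.0833333⌋ = 0 → a; lat ⌊0.58402/0.0416667⌋ = 14 → o.
Extended square: lon ⌊0.03588/0.00833333⌋ = 4; lat ⌊0.00068/0.00416667⌋ = 0.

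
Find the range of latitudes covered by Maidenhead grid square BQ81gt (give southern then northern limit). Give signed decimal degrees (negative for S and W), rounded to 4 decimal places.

Field B=1, Q=16: +1·20° lon, +16·10° lat → SW at lon -160°, lat 70°.
Square 8, 1: +8·2° lon, +1·1° lat → SW at lon -144°, lat 71°.
Subsquare g=6, t=19: +6·0.0833333° lon, +19·0.0416667° lat → SW at lon -143.5°, lat 71.7917°.
Cell spans 0.0833333° lon × 0.0416667° lat.
south 71.7917, north 71.8333.

71.7917, 71.8333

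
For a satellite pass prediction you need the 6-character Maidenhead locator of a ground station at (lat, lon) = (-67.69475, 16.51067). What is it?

Offset from 180°W / 90°S: lon 196.5107°, lat 22.3053°.
Field (20°×10°, letters A–R): lon ⌊196.5107/20⌋ = 9 → J; lat ⌊22.3053/10⌋ = 2 → C.
Square (2°×1°, digits 0–9): lon ⌊16.5107/2⌋ = 8; lat ⌊2.3053/1⌋ = 2.
Subsquare (5′×2.5′, letters a–x): lon ⌊0.5107/0.0833333⌋ = 6 → g; lat ⌊0.3053/0.0416667⌋ = 7 → h.

JC82gh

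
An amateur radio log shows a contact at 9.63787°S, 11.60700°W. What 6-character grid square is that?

Shift to the Maidenhead origin (180°W, 90°S): lon 168.3930, lat 80.3621.
Field: 168.3930/20 → 8 → I, 80.3621/10 → 8 → I; chars II.
Square: 8.3930/2 → 4, 0.3621/1 → 0; chars 40.
Subsquare: 0.3930/0.0833333 → 4 → e, 0.3621/0.0416667 → 8 → i; chars ei.

II40ei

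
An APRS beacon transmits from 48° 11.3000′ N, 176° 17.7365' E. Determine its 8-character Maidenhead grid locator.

Offset from 180°W / 90°S: lon 356.29561°, lat 138.18833°.
Field: lon ⌊356.29561/20⌋ = 17 → R; lat ⌊138.18833/10⌋ = 13 → N.
Square: lon ⌊16.29561/2⌋ = 8; lat ⌊8.18833/1⌋ = 8.
Subsquare: lon ⌊0.29561/0.0833333⌋ = 3 → d; lat ⌊0.18833/0.0416667⌋ = 4 → e.
Extended square: lon ⌊0.04561/0.00833333⌋ = 5; lat ⌊0.02167/0.00416667⌋ = 5.

RN88de55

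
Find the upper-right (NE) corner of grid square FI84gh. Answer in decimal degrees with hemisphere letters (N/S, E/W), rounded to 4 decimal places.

5.6667° S, 63.4167° W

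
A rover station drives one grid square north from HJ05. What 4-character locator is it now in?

HJ06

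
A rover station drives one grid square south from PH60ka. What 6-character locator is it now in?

PG69kx

Latitude subsquare a = 0; −1 → -1, wraps to 23 = x, carry into square.
Latitude square 0; −1 → -1, wraps to 9, carry into field.
Latitude field H = 7; −1 → 6 = G.
The longitude characters are unchanged.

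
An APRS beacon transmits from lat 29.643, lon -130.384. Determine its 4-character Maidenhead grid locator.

CL49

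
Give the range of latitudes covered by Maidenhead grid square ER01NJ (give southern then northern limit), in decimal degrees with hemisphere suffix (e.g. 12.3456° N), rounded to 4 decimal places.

81.3750° N, 81.4167° N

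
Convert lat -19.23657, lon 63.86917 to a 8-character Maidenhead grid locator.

MH10ws43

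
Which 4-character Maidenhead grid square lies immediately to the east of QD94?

RD04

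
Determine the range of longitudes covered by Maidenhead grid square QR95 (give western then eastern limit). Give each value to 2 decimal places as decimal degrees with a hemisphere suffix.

158.00° E, 160.00° E

Field Q=16, R=17: +16·20° lon, +17·10° lat → SW at lon 140°, lat 80°.
Square 9, 5: +9·2° lon, +5·1° lat → SW at lon 158°, lat 85°.
Cell spans 2° lon × 1° lat.
west 158.00° E, east 160.00° E.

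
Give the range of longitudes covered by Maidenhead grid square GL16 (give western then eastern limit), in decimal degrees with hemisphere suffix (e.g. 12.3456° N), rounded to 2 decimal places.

Field G=6, L=11: +6·20° lon, +11·10° lat → SW at lon -60°, lat 20°.
Square 1, 6: +1·2° lon, +6·1° lat → SW at lon -58°, lat 26°.
Cell spans 2° lon × 1° lat.
west 58.00° W, east 56.00° W.

58.00° W, 56.00° W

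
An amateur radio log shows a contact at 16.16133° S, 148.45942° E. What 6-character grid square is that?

QH43fu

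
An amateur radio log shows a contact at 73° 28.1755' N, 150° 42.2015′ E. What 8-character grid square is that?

Add 180° to longitude and 90° to latitude: 330.70336, 163.46959.
Field: 330.70336/20 → 16 → Q, 163.46959/10 → 16 → Q; chars QQ.
Square: 10.70336/2 → 5, 3.46959/1 → 3; chars 53.
Subsquare: 0.70336/0.0833333 → 8 → i, 0.46959/0.0416667 → 11 → l; chars il.
Extended square: 0.03669/0.00833333 → 4, 0.01126/0.00416667 → 2; chars 42.

QQ53il42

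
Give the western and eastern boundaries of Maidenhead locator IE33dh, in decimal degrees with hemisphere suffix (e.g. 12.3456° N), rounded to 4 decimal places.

Field I=8, E=4: +8·20° lon, +4·10° lat → SW at lon -20°, lat -50°.
Square 3, 3: +3·2° lon, +3·1° lat → SW at lon -14°, lat -47°.
Subsquare d=3, h=7: +3·0.0833333° lon, +7·0.0416667° lat → SW at lon -13.75°, lat -46.7083°.
Cell spans 0.0833333° lon × 0.0416667° lat.
west 13.7500° W, east 13.6667° W.

13.7500° W, 13.6667° W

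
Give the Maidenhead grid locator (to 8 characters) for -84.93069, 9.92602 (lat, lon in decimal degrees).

JA45xb16

Shift to the Maidenhead origin (180°W, 90°S): lon 189.92602, lat 5.06931.
Field: lon ⌊189.92602/20⌋ = 9 → J; lat ⌊5.06931/10⌋ = 0 → A.
Square: lon ⌊9.92602/2⌋ = 4; lat ⌊5.06931/1⌋ = 5.
Subsquare: lon ⌊1.92602/0.0833333⌋ = 23 → x; lat ⌊0.06931/0.0416667⌋ = 1 → b.
Extended square: lon ⌊0.00935/0.00833333⌋ = 1; lat ⌊0.02764/0.00416667⌋ = 6.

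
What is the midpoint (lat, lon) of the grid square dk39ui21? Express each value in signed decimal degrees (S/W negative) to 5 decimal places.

Field D=3, K=10: +3·20° lon, +10·10° lat → SW at lon -120°, lat 10°.
Square 3, 9: +3·2° lon, +9·1° lat → SW at lon -114°, lat 19°.
Subsquare u=20, i=8: +20·0.0833333° lon, +8·0.0416667° lat → SW at lon -112.333°, lat 19.3333°.
Extended square 2, 1: +2·0.00833333° lon, +1·0.00416667° lat → SW at lon -112.317°, lat 19.3375°.
Cell spans 0.00833333° lon × 0.00416667° lat. Centre is SW corner plus half of each.
latitude 19.33958, longitude -112.31250.

19.33958, -112.31250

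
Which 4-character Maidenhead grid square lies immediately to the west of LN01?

KN91

Longitude square 0; −1 → -1, wraps to 9, carry into field.
Longitude field L = 11; −1 → 10 = K.
The latitude characters are unchanged.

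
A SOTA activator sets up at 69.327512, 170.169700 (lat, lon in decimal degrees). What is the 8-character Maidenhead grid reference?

Offset from 180°W / 90°S: lon 350.16970°, lat 159.32751°.
Field (20°×10°, letters A–R): 350.16970/20 → 17 → R, 159.32751/10 → 15 → P; chars RP.
Square (2°×1°, digits 0–9): 10.16970/2 → 5, 9.32751/1 → 9; chars 59.
Subsquare (5′×2.5′, letters a–x): 0.16970/0.0833333 → 2 → c, 0.32751/0.0416667 → 7 → h; chars ch.
Extended square (30″×15″, digits 0–9): 0.00303/0.00833333 → 0, 0.03585/0.00416667 → 8; chars 08.

RP59ch08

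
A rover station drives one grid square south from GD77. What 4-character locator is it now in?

GD76

Latitude square 7; −1 → 6.
The longitude characters are unchanged.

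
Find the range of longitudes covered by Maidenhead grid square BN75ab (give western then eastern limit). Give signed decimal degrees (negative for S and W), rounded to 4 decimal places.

-146.0000, -145.9167

Field B=1, N=13: +1·20° lon, +13·10° lat → SW at lon -160°, lat 40°.
Square 7, 5: +7·2° lon, +5·1° lat → SW at lon -146°, lat 45°.
Subsquare a=0, b=1: +0·0.0833333° lon, +1·0.0416667° lat → SW at lon -146°, lat 45.0417°.
Cell spans 0.0833333° lon × 0.0416667° lat.
west -146.0000, east -145.9167.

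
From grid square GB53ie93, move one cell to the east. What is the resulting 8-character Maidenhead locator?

Longitude extended square 9; +1 → 10, wraps to 0, carry into subsquare.
Longitude subsquare i = 8; +1 → 9 = j.
The latitude characters are unchanged.

GB53je03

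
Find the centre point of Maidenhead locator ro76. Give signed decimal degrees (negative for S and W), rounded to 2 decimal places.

Field R=17, O=14: +17·20° lon, +14·10° lat → SW at lon 160°, lat 50°.
Square 7, 6: +7·2° lon, +6·1° lat → SW at lon 174°, lat 56°.
Cell spans 2° lon × 1° lat. Centre is SW corner plus half of each.
latitude 56.50, longitude 175.00.

56.50, 175.00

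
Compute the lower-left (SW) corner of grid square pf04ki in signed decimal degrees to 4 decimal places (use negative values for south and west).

-35.6667, 120.8333

Field P=15, F=5: +15·20° lon, +5·10° lat → SW at lon 120°, lat -40°.
Square 0, 4: +0·2° lon, +4·1° lat → SW at lon 120°, lat -36°.
Subsquare k=10, i=8: +10·0.0833333° lon, +8·0.0416667° lat → SW at lon 120.833°, lat -35.6667°.
latitude -35.6667, longitude 120.8333.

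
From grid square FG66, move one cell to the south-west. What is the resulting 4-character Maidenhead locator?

FG55

Longitude square 6; −1 → 5.
Latitude square 6; −1 → 5.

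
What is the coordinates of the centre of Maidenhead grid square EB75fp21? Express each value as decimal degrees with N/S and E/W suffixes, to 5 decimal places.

Field E=4, B=1: +4·20° lon, +1·10° lat → SW at lon -100°, lat -80°.
Square 7, 5: +7·2° lon, +5·1° lat → SW at lon -86°, lat -75°.
Subsquare f=5, p=15: +5·0.0833333° lon, +15·0.0416667° lat → SW at lon -85.5833°, lat -74.375°.
Extended square 2, 1: +2·0.00833333° lon, +1·0.00416667° lat → SW at lon -85.5667°, lat -74.3708°.
Cell spans 0.00833333° lon × 0.00416667° lat. Centre is SW corner plus half of each.
latitude 74.36875° S, longitude 85.56250° W.

74.36875° S, 85.56250° W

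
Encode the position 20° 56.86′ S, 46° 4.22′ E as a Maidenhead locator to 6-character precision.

Offset from 180°W / 90°S: lon 226.0703°, lat 69.0523°.
Field (20°×10°, letters A–R): 226.0703/20 → 11 → L, 69.0523/10 → 6 → G; chars LG.
Square (2°×1°, digits 0–9): 6.0703/2 → 3, 9.0523/1 → 9; chars 39.
Subsquare (5′×2.5′, letters a–x): 0.0703/0.0833333 → 0 → a, 0.0523/0.0416667 → 1 → b; chars ab.

LG39ab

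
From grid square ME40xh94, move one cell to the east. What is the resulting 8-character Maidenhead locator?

Longitude extended square 9; +1 → 10, wraps to 0, carry into subsquare.
Longitude subsquare x = 23; +1 → 24, wraps to 0 = a, carry into square.
Longitude square 4; +1 → 5.
The latitude characters are unchanged.

ME50ah04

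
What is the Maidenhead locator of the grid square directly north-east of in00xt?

IN10au

Longitude subsquare x = 23; +1 → 24, wraps to 0 = a, carry into square.
Longitude square 0; +1 → 1.
Latitude subsquare t = 19; +1 → 20 = u.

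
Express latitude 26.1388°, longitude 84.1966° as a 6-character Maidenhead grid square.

NL26cd

Add 180° to longitude and 90° to latitude: 264.1966, 116.1388.
Field: lon ⌊264.1966/20⌋ = 13 → N; lat ⌊116.1388/10⌋ = 11 → L.
Square: lon ⌊4.1966/2⌋ = 2; lat ⌊6.1388/1⌋ = 6.
Subsquare: lon ⌊0.1966/0.0833333⌋ = 2 → c; lat ⌊0.1388/0.0416667⌋ = 3 → d.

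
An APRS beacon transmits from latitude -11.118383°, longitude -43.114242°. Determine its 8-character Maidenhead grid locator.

Add 180° to longitude and 90° to latitude: 136.88576, 78.88162.
Field: 136.88576/20 → 6 → G, 78.88162/10 → 7 → H; chars GH.
Square: 16.88576/2 → 8, 8.88162/1 → 8; chars 88.
Subsquare: 0.88576/0.0833333 → 10 → k, 0.88162/0.0416667 → 21 → v; chars kv.
Extended square: 0.05242/0.00833333 → 6, 0.00662/0.00416667 → 1; chars 61.

GH88kv61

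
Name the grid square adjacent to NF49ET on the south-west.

NF49ds

Longitude subsquare e = 4; −1 → 3 = d.
Latitude subsquare t = 19; −1 → 18 = s.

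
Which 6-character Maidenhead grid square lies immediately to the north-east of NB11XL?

NB21am

Longitude subsquare x = 23; +1 → 24, wraps to 0 = a, carry into square.
Longitude square 1; +1 → 2.
Latitude subsquare l = 11; +1 → 12 = m.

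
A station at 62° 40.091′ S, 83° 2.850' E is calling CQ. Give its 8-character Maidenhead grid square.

Offset from 180°W / 90°S: lon 263.04750°, lat 27.33182°.
Field: lon ⌊263.04750/20⌋ = 13 → N; lat ⌊27.33182/10⌋ = 2 → C.
Square: lon ⌊3.04750/2⌋ = 1; lat ⌊7.33182/1⌋ = 7.
Subsquare: lon ⌊1.04750/0.0833333⌋ = 12 → m; lat ⌊0.33182/0.0416667⌋ = 7 → h.
Extended square: lon ⌊0.04750/0.00833333⌋ = 5; lat ⌊0.04015/0.00416667⌋ = 9.

NC17mh59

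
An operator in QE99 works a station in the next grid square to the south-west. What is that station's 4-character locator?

Longitude square 9; −1 → 8.
Latitude square 9; −1 → 8.

QE88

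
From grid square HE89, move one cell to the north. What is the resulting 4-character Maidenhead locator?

Latitude square 9; +1 → 10, wraps to 0, carry into field.
Latitude field E = 4; +1 → 5 = F.
The longitude characters are unchanged.

HF80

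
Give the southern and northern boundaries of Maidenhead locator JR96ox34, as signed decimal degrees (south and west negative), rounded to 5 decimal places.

Field J=9, R=17: +9·20° lon, +17·10° lat → SW at lon 0°, lat 80°.
Square 9, 6: +9·2° lon, +6·1° lat → SW at lon 18°, lat 86°.
Subsquare o=14, x=23: +14·0.0833333° lon, +23·0.0416667° lat → SW at lon 19.1667°, lat 86.9583°.
Extended square 3, 4: +3·0.00833333° lon, +4·0.00416667° lat → SW at lon 19.1917°, lat 86.975°.
Cell spans 0.00833333° lon × 0.00416667° lat.
south 86.97500, north 86.97917.

86.97500, 86.97917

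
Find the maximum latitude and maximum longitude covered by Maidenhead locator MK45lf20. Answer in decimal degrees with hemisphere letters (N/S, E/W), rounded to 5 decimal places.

15.21250° N, 68.94167° E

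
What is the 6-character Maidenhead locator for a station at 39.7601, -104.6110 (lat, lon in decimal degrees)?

Add 180° to longitude and 90° to latitude: 75.3890, 129.7601.
Field (20°×10°, letters A–R): lon ⌊75.3890/20⌋ = 3 → D; lat ⌊129.7601/10⌋ = 12 → M.
Square (2°×1°, digits 0–9): lon ⌊15.3890/2⌋ = 7; lat ⌊9.7601/1⌋ = 9.
Subsquare (5′×2.5′, letters a–x): lon ⌊1.3890/0.0833333⌋ = 16 → q; lat ⌊0.7601/0.0416667⌋ = 18 → s.

DM79qs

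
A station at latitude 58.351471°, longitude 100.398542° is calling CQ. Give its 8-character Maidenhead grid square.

OO08ei74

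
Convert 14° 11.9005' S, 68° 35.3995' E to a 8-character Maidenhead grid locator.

MH45ht02

Add 180° to longitude and 90° to latitude: 248.58999, 75.80166.
Field: lon ⌊248.58999/20⌋ = 12 → M; lat ⌊75.80166/10⌋ = 7 → H.
Square: lon ⌊8.58999/2⌋ = 4; lat ⌊5.80166/1⌋ = 5.
Subsquare: lon ⌊0.58999/0.0833333⌋ = 7 → h; lat ⌊0.80166/0.0416667⌋ = 19 → t.
Extended square: lon ⌊0.00666/0.00833333⌋ = 0; lat ⌊0.00999/0.00416667⌋ = 2.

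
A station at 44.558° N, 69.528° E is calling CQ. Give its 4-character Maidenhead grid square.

MN44

Shift to the Maidenhead origin (180°W, 90°S): lon 249.53, lat 134.56.
Field: 249.53/20 → 12 → M, 134.56/10 → 13 → N; chars MN.
Square: 9.53/2 → 4, 4.56/1 → 4; chars 44.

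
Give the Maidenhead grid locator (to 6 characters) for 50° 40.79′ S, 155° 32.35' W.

BD29fh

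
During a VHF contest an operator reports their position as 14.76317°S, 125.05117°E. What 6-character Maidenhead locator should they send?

PH25mf

Add 180° to longitude and 90° to latitude: 305.0512, 75.2368.
Field: lon ⌊305.0512/20⌋ = 15 → P; lat ⌊75.2368/10⌋ = 7 → H.
Square: lon ⌊5.0512/2⌋ = 2; lat ⌊5.2368/1⌋ = 5.
Subsquare: lon ⌊1.0512/0.0833333⌋ = 12 → m; lat ⌊0.2368/0.0416667⌋ = 5 → f.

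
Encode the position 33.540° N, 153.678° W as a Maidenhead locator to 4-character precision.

Offset from 180°W / 90°S: lon 26.32°, lat 123.54°.
Field (20°×10°, letters A–R): 26.32/20 → 1 → B, 123.54/10 → 12 → M; chars BM.
Square (2°×1°, digits 0–9): 6.32/2 → 3, 3.54/1 → 3; chars 33.

BM33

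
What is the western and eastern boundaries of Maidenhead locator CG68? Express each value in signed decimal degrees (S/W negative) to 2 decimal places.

-128.00, -126.00

Field C=2, G=6: +2·20° lon, +6·10° lat → SW at lon -140°, lat -30°.
Square 6, 8: +6·2° lon, +8·1° lat → SW at lon -128°, lat -22°.
Cell spans 2° lon × 1° lat.
west -128.00, east -126.00.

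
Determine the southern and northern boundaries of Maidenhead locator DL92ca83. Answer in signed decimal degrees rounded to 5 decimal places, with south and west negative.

22.01250, 22.01667

Field D=3, L=11: +3·20° lon, +11·10° lat → SW at lon -120°, lat 20°.
Square 9, 2: +9·2° lon, +2·1° lat → SW at lon -102°, lat 22°.
Subsquare c=2, a=0: +2·0.0833333° lon, +0·0.0416667° lat → SW at lon -101.833°, lat 22°.
Extended square 8, 3: +8·0.00833333° lon, +3·0.00416667° lat → SW at lon -101.767°, lat 22.0125°.
Cell spans 0.00833333° lon × 0.00416667° lat.
south 22.01250, north 22.01667.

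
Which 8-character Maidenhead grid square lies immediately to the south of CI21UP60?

CI21uo69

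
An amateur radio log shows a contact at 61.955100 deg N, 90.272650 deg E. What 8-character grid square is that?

NP51dw29

Add 180° to longitude and 90° to latitude: 270.27265, 151.95510.
Field: 270.27265/20 → 13 → N, 151.95510/10 → 15 → P; chars NP.
Square: 10.27265/2 → 5, 1.95510/1 → 1; chars 51.
Subsquare: 0.27265/0.0833333 → 3 → d, 0.95510/0.0416667 → 22 → w; chars dw.
Extended square: 0.02265/0.00833333 → 2, 0.03843/0.00416667 → 9; chars 29.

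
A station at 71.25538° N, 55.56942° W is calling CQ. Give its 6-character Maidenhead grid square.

GQ21fg

Add 180° to longitude and 90° to latitude: 124.4306, 161.2554.
Field: lon ⌊124.4306/20⌋ = 6 → G; lat ⌊161.2554/10⌋ = 16 → Q.
Square: lon ⌊4.4306/2⌋ = 2; lat ⌊1.2554/1⌋ = 1.
Subsquare: lon ⌊0.4306/0.0833333⌋ = 5 → f; lat ⌊0.2554/0.0416667⌋ = 6 → g.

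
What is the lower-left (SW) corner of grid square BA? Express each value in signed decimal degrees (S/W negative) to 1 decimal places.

Field B=1, A=0: +1·20° lon, +0·10° lat → SW at lon -160°, lat -90°.
latitude -90.0, longitude -160.0.

-90.0, -160.0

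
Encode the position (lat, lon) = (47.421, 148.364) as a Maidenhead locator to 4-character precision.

QN47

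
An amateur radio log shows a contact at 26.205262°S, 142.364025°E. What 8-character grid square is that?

Shift to the Maidenhead origin (180°W, 90°S): lon 322.36402, lat 63.79474.
Field: 322.36402/20 → 16 → Q, 63.79474/10 → 6 → G; chars QG.
Square: 2.36402/2 → 1, 3.79474/1 → 3; chars 13.
Subsquare: 0.36402/0.0833333 → 4 → e, 0.79474/0.0416667 → 19 → t; chars et.
Extended square: 0.03069/0.00833333 → 3, 0.00307/0.00416667 → 0; chars 30.

QG13et30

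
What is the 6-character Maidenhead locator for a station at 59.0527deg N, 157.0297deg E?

QO89mb

Offset from 180°W / 90°S: lon 337.0297°, lat 149.0527°.
Field: 337.0297/20 → 16 → Q, 149.0527/10 → 14 → O; chars QO.
Square: 17.0297/2 → 8, 9.0527/1 → 9; chars 89.
Subsquare: 1.0297/0.0833333 → 12 → m, 0.0527/0.0416667 → 1 → b; chars mb.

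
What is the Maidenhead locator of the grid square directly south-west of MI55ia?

MI54hx

Longitude subsquare i = 8; −1 → 7 = h.
Latitude subsquare a = 0; −1 → -1, wraps to 23 = x, carry into square.
Latitude square 5; −1 → 4.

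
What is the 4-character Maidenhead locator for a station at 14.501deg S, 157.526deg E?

QH85

Offset from 180°W / 90°S: lon 337.53°, lat 75.50°.
Field: 337.53/20 → 16 → Q, 75.50/10 → 7 → H; chars QH.
Square: 17.53/2 → 8, 5.50/1 → 5; chars 85.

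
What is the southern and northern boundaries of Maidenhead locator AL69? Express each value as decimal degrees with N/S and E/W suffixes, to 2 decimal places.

29.00° N, 30.00° N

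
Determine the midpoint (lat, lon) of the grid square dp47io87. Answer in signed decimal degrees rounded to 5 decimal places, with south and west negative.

Field D=3, P=15: +3·20° lon, +15·10° lat → SW at lon -120°, lat 60°.
Square 4, 7: +4·2° lon, +7·1° lat → SW at lon -112°, lat 67°.
Subsquare i=8, o=14: +8·0.0833333° lon, +14·0.0416667° lat → SW at lon -111.333°, lat 67.5833°.
Extended square 8, 7: +8·0.00833333° lon, +7·0.00416667° lat → SW at lon -111.267°, lat 67.6125°.
Cell spans 0.00833333° lon × 0.00416667° lat. Centre is SW corner plus half of each.
latitude 67.61458, longitude -111.26250.

67.61458, -111.26250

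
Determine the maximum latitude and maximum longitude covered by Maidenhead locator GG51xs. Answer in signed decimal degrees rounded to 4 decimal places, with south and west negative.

-28.2083, -48.0000

Field G=6, G=6: +6·20° lon, +6·10° lat → SW at lon -60°, lat -30°.
Square 5, 1: +5·2° lon, +1·1° lat → SW at lon -50°, lat -29°.
Subsquare x=23, s=18: +23·0.0833333° lon, +18·0.0416667° lat → SW at lon -48.0833°, lat -28.25°.
Cell spans 0.0833333° lon × 0.0416667° lat. NE corner is SW corner plus one full cell.
latitude -28.2083, longitude -48.0000.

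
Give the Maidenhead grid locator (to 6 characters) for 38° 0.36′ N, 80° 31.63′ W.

Shift to the Maidenhead origin (180°W, 90°S): lon 99.4728, lat 128.0060.
Field: lon ⌊99.4728/20⌋ = 4 → E; lat ⌊128.0060/10⌋ = 12 → M.
Square: lon ⌊19.4728/2⌋ = 9; lat ⌊8.0060/1⌋ = 8.
Subsquare: lon ⌊1.4728/0.0833333⌋ = 17 → r; lat ⌊0.0060/0.0416667⌋ = 0 → a.

EM98ra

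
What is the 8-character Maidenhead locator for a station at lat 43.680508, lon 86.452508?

Shift to the Maidenhead origin (180°W, 90°S): lon 266.45251, lat 133.68051.
Field (20°×10°, letters A–R): lon ⌊266.45251/20⌋ = 13 → N; lat ⌊133.68051/10⌋ = 13 → N.
Square (2°×1°, digits 0–9): lon ⌊6.45251/2⌋ = 3; lat ⌊3.68051/1⌋ = 3.
Subsquare (5′×2.5′, letters a–x): lon ⌊0.45251/0.0833333⌋ = 5 → f; lat ⌊0.68051/0.0416667⌋ = 16 → q.
Extended square (30″×15″, digits 0–9): lon ⌊0.03584/0.00833333⌋ = 4; lat ⌊0.01384/0.00416667⌋ = 3.

NN33fq43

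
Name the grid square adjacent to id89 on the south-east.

ID98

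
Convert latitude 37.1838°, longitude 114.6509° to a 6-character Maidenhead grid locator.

OM77he

Shift to the Maidenhead origin (180°W, 90°S): lon 294.6509, lat 127.1838.
Field (20°×10°, letters A–R): 294.6509/20 → 14 → O, 127.1838/10 → 12 → M; chars OM.
Square (2°×1°, digits 0–9): 14.6509/2 → 7, 7.1838/1 → 7; chars 77.
Subsquare (5′×2.5′, letters a–x): 0.6509/0.0833333 → 7 → h, 0.1838/0.0416667 → 4 → e; chars he.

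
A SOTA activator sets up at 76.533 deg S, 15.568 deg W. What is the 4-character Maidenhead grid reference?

IB23

Shift to the Maidenhead origin (180°W, 90°S): lon 164.43, lat 13.47.
Field (20°×10°, letters A–R): lon ⌊164.43/20⌋ = 8 → I; lat ⌊13.47/10⌋ = 1 → B.
Square (2°×1°, digits 0–9): lon ⌊4.43/2⌋ = 2; lat ⌊3.47/1⌋ = 3.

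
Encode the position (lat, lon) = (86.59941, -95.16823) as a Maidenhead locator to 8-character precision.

ER26jo93

Add 180° to longitude and 90° to latitude: 84.83177, 176.59941.
Field: 84.83177/20 → 4 → E, 176.59941/10 → 17 → R; chars ER.
Square: 4.83177/2 → 2, 6.59941/1 → 6; chars 26.
Subsquare: 0.83177/0.0833333 → 9 → j, 0.59941/0.0416667 → 14 → o; chars jo.
Extended square: 0.08177/0.00833333 → 9, 0.01608/0.00416667 → 3; chars 93.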